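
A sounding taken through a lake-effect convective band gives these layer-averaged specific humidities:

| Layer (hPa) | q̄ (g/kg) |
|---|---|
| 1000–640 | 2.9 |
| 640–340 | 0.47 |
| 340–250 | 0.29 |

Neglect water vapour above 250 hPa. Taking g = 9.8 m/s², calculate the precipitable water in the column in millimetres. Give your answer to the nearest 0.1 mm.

PW ≈ 12.4 mm

Precipitable water is the column-integrated vapour mass per unit area: PW = (1/g) Σ q̄ Δp, with q in kg/kg and Δp in Pa (1 kg/m² of water = 1 mm).
Layer 1000–640 hPa: Δp = 360 hPa = 36000 Pa, q̄ = 0.0029 kg/kg → 0.0029 × 36000 / 9.8 = 10.65 mm
Layer 640–340 hPa: Δp = 300 hPa = 30000 Pa, q̄ = 0.00047 kg/kg → 0.00047 × 30000 / 9.8 = 1.44 mm
Layer 340–250 hPa: Δp = 90 hPa = 9000 Pa, q̄ = 0.00029 kg/kg → 0.00029 × 9000 / 9.8 = 0.27 mm
PW = 10.65 + 1.44 + 0.27 = 12.36 ≈ 12.4 mm.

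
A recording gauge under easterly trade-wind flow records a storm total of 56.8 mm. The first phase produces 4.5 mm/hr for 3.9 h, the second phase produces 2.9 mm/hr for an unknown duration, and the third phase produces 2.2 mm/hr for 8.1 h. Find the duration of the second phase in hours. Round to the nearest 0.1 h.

duration ≈ 7.4 h

Known phases: 4.5 × 3.9 + 2.2 × 8.1 = 17.55 + 17.82 = 35.37 mm.
Remaining depth = 56.8 − 35.37 = 21.43 mm.
Duration = 21.43 / 2.9 = 7.4 h.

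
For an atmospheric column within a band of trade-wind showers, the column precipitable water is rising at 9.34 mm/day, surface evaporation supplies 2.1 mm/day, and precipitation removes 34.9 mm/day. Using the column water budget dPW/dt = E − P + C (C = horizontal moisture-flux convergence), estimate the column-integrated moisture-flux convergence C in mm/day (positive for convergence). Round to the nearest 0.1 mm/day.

dPW/dt = +9.34 mm/day.
C = dPW/dt − E + P = (+9.34) − 2.1 + 34.9 = 42.1 mm/day.

C ≈ 42.1 mm/day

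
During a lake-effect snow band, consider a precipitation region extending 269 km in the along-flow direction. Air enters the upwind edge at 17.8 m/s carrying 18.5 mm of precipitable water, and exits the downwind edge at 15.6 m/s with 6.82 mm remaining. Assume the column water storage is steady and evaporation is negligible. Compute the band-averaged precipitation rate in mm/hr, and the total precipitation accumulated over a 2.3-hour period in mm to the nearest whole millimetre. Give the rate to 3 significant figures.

R ≈ 2.98 mm/hr; total ≈ 7 mm

Column moisture flux per unit crosswind length is F = V × PW.
Inflow: F_in = 17.8 × 18.5 = 329.3 mm·m/s
Outflow: F_out = 15.6 × 6.82 = 106.392 mm·m/s
Steady-state rate R = (F_in − F_out)/L = (329.3 − 106.392) / 269000 m = 8.287e-04 mm/s.
R = 8.287e-04 × 3600 = 2.98 mm/hr.
Over 2.3 h: total = 2.98 × 2.3 = 6.854 ≈ 7 mm.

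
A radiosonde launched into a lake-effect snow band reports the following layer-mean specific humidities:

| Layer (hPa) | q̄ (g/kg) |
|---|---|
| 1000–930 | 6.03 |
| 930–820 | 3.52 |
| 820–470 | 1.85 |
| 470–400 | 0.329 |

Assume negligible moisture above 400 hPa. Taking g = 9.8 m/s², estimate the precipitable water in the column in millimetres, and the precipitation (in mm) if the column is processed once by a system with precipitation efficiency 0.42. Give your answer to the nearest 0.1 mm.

PW ≈ 15.1 mm; precipitation ≈ 6.3 mm

Precipitable water is the column-integrated vapour mass per unit area: PW = (1/g) Σ q̄ Δp, with q in kg/kg and Δp in Pa (1 kg/m² of water = 1 mm).
Layer 1000–930 hPa: Δp = 70 hPa = 7000 Pa, q̄ = 0.00603 kg/kg → 0.00603 × 7000 / 9.8 = 4.31 mm
Layer 930–820 hPa: Δp = 110 hPa = 11000 Pa, q̄ = 0.00352 kg/kg → 0.00352 × 11000 / 9.8 = 3.95 mm
Layer 820–470 hPa: Δp = 350 hPa = 35000 Pa, q̄ = 0.00185 kg/kg → 0.00185 × 35000 / 9.8 = 6.61 mm
Layer 470–400 hPa: Δp = 70 hPa = 7000 Pa, q̄ = 0.000329 kg/kg → 0.000329 × 7000 / 9.8 = 0.24 mm
PW = 4.31 + 3.95 + 6.61 + 0.24 = 15.11 ≈ 15.1 mm.
Precipitation = ε × PW = 0.42 × 15.1 = 6.3 mm.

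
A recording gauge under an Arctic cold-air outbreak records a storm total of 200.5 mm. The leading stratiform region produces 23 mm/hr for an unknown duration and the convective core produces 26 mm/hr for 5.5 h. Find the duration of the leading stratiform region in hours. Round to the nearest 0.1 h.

duration ≈ 2.5 h

Known phases: 26 × 5.5 = 143 mm.
Remaining depth = 200.5 − 143 = 57.5 mm.
Duration = 57.5 / 23 = 2.5 h.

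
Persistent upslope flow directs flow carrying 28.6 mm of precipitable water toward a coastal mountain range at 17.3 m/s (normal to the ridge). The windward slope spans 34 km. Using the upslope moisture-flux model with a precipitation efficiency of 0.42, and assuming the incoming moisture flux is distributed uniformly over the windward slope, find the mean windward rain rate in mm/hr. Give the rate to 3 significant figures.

Incoming column moisture flux per unit ridge length: F = V × PW = 17.3 × 28.6 = 494.78 mm·m/s.
Spread over the 34 km slope with efficiency ε = 0.42: R = ε·F/W = 0.42 × 494.78 / 34000 m = 6.112e-03 mm/s.
R = 6.112e-03 × 3600 = 22.0 mm/hr.

R ≈ 22.0 mm/hr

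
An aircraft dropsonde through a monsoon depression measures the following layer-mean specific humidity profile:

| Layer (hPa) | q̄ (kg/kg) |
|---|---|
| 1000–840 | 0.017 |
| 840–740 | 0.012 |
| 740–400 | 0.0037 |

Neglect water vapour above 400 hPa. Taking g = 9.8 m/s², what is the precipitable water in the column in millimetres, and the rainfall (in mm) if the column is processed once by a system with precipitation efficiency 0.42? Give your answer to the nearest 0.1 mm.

Precipitable water is the column-integrated vapour mass per unit area: PW = (1/g) Σ q̄ Δp, with q in kg/kg and Δp in Pa (1 kg/m² of water = 1 mm).
Layer 1000–840 hPa: Δp = 160 hPa = 16000 Pa, q̄ = 0.017 kg/kg → 0.017 × 16000 / 9.8 = 27.76 mm
Layer 840–740 hPa: Δp = 100 hPa = 10000 Pa, q̄ = 0.012 kg/kg → 0.012 × 10000 / 9.8 = 12.24 mm
Layer 740–400 hPa: Δp = 340 hPa = 34000 Pa, q̄ = 0.0037 kg/kg → 0.0037 × 34000 / 9.8 = 12.84 mm
PW = 27.76 + 12.24 + 12.84 = 52.84 ≈ 52.8 mm.
Rainfall = ε × PW = 0.42 × 52.8 = 22.2 mm.

PW ≈ 52.8 mm; rainfall ≈ 22.2 mm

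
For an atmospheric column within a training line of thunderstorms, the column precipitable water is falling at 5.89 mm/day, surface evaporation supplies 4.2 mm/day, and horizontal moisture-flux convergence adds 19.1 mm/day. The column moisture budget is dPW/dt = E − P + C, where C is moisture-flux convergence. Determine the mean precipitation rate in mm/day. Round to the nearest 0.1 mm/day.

dPW/dt = -5.89 mm/day.
P = E + C − dPW/dt = 4.2 + (19.1) − (-5.89) = 29.2 mm/day.

P ≈ 29.2 mm/day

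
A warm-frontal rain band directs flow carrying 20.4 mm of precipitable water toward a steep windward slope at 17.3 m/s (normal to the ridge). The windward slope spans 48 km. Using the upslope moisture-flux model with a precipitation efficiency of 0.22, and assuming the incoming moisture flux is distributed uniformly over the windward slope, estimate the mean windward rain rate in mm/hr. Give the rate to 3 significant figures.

R ≈ 5.82 mm/hr

Incoming column moisture flux per unit ridge length: F = V × PW = 17.3 × 20.4 = 352.92 mm·m/s.
Spread over the 48 km slope with efficiency ε = 0.22: R = ε·F/W = 0.22 × 352.92 / 48000 m = 1.618e-03 mm/s.
R = 1.618e-03 × 3600 = 5.82 mm/hr.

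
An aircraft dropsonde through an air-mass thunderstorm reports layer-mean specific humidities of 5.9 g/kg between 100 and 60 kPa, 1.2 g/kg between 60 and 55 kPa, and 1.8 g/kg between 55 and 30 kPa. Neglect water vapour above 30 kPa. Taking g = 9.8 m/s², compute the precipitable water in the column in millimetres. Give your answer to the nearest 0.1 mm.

PW ≈ 29.3 mm

Precipitable water is the column-integrated vapour mass per unit area: PW = (1/g) Σ q̄ Δp, with q in kg/kg and Δp in Pa (1 kg/m² of water = 1 mm).
Layer 100–60 kPa: Δp = 400 hPa = 40000 Pa, q̄ = 0.0059 kg/kg → 0.0059 × 40000 / 9.8 = 24.08 mm
Layer 60–55 kPa: Δp = 50 hPa = 5000 Pa, q̄ = 0.0012 kg/kg → 0.0012 × 5000 / 9.8 = 0.61 mm
Layer 55–30 kPa: Δp = 250 hPa = 25000 Pa, q̄ = 0.0018 kg/kg → 0.0018 × 25000 / 9.8 = 4.59 mm
PW = 24.08 + 0.61 + 4.59 = 29.28 ≈ 29.3 mm.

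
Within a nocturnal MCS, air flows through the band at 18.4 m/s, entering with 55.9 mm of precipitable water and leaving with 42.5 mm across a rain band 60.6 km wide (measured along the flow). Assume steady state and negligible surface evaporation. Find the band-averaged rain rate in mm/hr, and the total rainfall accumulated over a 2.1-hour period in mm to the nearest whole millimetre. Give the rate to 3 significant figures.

R ≈ 14.6 mm/hr; total ≈ 31 mm

Column moisture flux per unit crosswind length is F = V × PW.
Inflow: F_in = 18.4 × 55.9 = 1028.56 mm·m/s
Outflow: F_out = 18.4 × 42.5 = 782 mm·m/s
Steady-state rate R = (F_in − F_out)/L = (1028.56 − 782) / 60600 m = 4.069e-03 mm/s.
R = 4.069e-03 × 3600 = 14.6 mm/hr.
Over 2.1 h: total = 14.6 × 2.1 = 30.66 ≈ 31 mm.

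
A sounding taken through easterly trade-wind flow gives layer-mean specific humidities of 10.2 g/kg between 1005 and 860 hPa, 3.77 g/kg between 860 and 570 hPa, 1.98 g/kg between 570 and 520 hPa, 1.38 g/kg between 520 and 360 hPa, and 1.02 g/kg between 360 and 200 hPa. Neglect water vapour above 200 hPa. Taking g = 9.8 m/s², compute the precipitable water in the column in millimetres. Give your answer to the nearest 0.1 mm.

Precipitable water is the column-integrated vapour mass per unit area: PW = (1/g) Σ q̄ Δp, with q in kg/kg and Δp in Pa (1 kg/m² of water = 1 mm).
Layer 1005–860 hPa: Δp = 145 hPa = 14500 Pa, q̄ = 0.0102 kg/kg → 0.0102 × 14500 / 9.8 = 15.09 mm
Layer 860–570 hPa: Δp = 290 hPa = 29000 Pa, q̄ = 0.00377 kg/kg → 0.00377 × 29000 / 9.8 = 11.16 mm
Layer 570–520 hPa: Δp = 50 hPa = 5000 Pa, q̄ = 0.00198 kg/kg → 0.00198 × 5000 / 9.8 = 1.01 mm
Layer 520–360 hPa: Δp = 160 hPa = 16000 Pa, q̄ = 0.00138 kg/kg → 0.00138 × 16000 / 9.8 = 2.25 mm
Layer 360–200 hPa: Δp = 160 hPa = 16000 Pa, q̄ = 0.00102 kg/kg → 0.00102 × 16000 / 9.8 = 1.67 mm
PW = 15.09 + 11.16 + 1.01 + 2.25 + 1.67 = 31.18 ≈ 31.2 mm.

PW ≈ 31.2 mm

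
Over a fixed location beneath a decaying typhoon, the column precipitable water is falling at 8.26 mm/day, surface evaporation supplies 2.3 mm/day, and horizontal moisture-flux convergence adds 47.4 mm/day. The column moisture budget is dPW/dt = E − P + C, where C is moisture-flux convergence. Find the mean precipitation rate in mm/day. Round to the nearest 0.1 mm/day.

P ≈ 58.0 mm/day

dPW/dt = -8.26 mm/day.
P = E + C − dPW/dt = 2.3 + (47.4) − (-8.26) = 58.0 mm/day.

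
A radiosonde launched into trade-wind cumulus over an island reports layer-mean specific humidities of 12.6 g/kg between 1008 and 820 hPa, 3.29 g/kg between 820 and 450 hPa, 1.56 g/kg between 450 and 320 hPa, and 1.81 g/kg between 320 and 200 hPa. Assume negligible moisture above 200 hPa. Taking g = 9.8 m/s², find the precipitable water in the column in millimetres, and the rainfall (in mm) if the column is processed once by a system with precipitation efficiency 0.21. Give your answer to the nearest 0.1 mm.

Precipitable water is the column-integrated vapour mass per unit area: PW = (1/g) Σ q̄ Δp, with q in kg/kg and Δp in Pa (1 kg/m² of water = 1 mm).
Layer 1008–820 hPa: Δp = 188 hPa = 18800 Pa, q̄ = 0.0126 kg/kg → 0.0126 × 18800 / 9.8 = 24.17 mm
Layer 820–450 hPa: Δp = 370 hPa = 37000 Pa, q̄ = 0.00329 kg/kg → 0.00329 × 37000 / 9.8 = 12.42 mm
Layer 450–320 hPa: Δp = 130 hPa = 13000 Pa, q̄ = 0.00156 kg/kg → 0.00156 × 13000 / 9.8 = 2.07 mm
Layer 320–200 hPa: Δp = 120 hPa = 12000 Pa, q̄ = 0.00181 kg/kg → 0.00181 × 12000 / 9.8 = 2.22 mm
PW = 24.17 + 12.42 + 2.07 + 2.22 = 40.88 ≈ 40.9 mm.
Rainfall = ε × PW = 0.21 × 40.9 = 8.6 mm.

PW ≈ 40.9 mm; rainfall ≈ 8.6 mm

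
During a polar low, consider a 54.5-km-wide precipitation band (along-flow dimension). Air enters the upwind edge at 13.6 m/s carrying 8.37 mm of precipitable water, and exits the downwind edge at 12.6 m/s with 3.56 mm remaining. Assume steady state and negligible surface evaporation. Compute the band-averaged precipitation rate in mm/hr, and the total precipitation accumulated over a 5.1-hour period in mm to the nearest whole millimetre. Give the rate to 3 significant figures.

R ≈ 4.56 mm/hr; total ≈ 23 mm

Column moisture flux per unit crosswind length is F = V × PW.
Inflow: F_in = 13.6 × 8.37 = 113.832 mm·m/s
Outflow: F_out = 12.6 × 3.56 = 44.856 mm·m/s
Steady-state rate R = (F_in − F_out)/L = (113.832 − 44.856) / 54500 m = 1.266e-03 mm/s.
R = 1.266e-03 × 3600 = 4.56 mm/hr.
Over 5.1 h: total = 4.56 × 5.1 = 23.256 ≈ 23 mm.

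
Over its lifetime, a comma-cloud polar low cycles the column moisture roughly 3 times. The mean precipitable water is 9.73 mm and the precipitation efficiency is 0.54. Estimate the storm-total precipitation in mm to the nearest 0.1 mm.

precipitation ≈ 15.8 mm

Each cycle deposits ε × PW = 0.54 × 9.73 = 5.2542 mm.
Over 3 cycles: 3 × 5.2542 = 15.8 mm.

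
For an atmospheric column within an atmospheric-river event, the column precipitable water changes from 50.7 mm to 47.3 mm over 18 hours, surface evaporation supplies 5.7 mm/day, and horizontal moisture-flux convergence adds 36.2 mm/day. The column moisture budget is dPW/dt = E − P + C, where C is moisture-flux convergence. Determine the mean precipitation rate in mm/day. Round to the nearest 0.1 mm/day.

P ≈ 46.4 mm/day

dPW/dt = (47.3 − 50.7) mm / (18/24 day) = -4.533 mm/day.
P = E + C − dPW/dt = 5.7 + (36.2) − (-4.533) = 46.4 mm/day.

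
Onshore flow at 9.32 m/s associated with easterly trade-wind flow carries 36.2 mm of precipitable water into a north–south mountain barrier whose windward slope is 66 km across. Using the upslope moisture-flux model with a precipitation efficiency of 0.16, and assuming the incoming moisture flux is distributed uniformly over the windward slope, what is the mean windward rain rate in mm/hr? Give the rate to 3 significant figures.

R ≈ 2.94 mm/hr

Incoming column moisture flux per unit ridge length: F = V × PW = 9.32 × 36.2 = 337.384 mm·m/s.
Spread over the 66 km slope with efficiency ε = 0.16: R = ε·F/W = 0.16 × 337.384 / 66000 m = 8.179e-04 mm/s.
R = 8.179e-04 × 3600 = 2.94 mm/hr.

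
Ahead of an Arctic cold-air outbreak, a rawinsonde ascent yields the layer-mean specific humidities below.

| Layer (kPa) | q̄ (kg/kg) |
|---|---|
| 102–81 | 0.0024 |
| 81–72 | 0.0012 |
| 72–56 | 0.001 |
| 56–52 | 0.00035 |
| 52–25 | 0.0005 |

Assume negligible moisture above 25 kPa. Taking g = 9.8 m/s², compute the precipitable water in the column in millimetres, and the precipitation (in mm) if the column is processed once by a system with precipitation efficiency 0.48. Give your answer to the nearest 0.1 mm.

Precipitable water is the column-integrated vapour mass per unit area: PW = (1/g) Σ q̄ Δp, with q in kg/kg and Δp in Pa (1 kg/m² of water = 1 mm).
Layer 102–81 kPa: Δp = 210 hPa = 21000 Pa, q̄ = 0.0024 kg/kg → 0.0024 × 21000 / 9.8 = 5.14 mm
Layer 81–72 kPa: Δp = 90 hPa = 9000 Pa, q̄ = 0.0012 kg/kg → 0.0012 × 9000 / 9.8 = 1.10 mm
Layer 72–56 kPa: Δp = 160 hPa = 16000 Pa, q̄ = 0.001 kg/kg → 0.001 × 16000 / 9.8 = 1.63 mm
Layer 56–52 kPa: Δp = 40 hPa = 4000 Pa, q̄ = 0.00035 kg/kg → 0.00035 × 4000 / 9.8 = 0.14 mm
Layer 52–25 kPa: Δp = 270 hPa = 27000 Pa, q̄ = 0.0005 kg/kg → 0.0005 × 27000 / 9.8 = 1.38 mm
PW = 5.14 + 1.10 + 1.63 + 0.14 + 1.38 = 9.39 ≈ 9.4 mm.
Precipitation = ε × PW = 0.48 × 9.4 = 4.5 mm.

PW ≈ 9.4 mm; precipitation ≈ 4.5 mm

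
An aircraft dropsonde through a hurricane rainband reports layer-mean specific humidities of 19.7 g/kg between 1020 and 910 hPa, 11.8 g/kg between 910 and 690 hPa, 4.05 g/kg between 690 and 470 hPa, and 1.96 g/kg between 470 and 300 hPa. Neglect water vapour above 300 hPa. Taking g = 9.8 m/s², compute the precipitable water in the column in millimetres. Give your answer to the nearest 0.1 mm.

PW ≈ 61.1 mm

Precipitable water is the column-integrated vapour mass per unit area: PW = (1/g) Σ q̄ Δp, with q in kg/kg and Δp in Pa (1 kg/m² of water = 1 mm).
Layer 1020–910 hPa: Δp = 110 hPa = 11000 Pa, q̄ = 0.0197 kg/kg → 0.0197 × 11000 / 9.8 = 22.11 mm
Layer 910–690 hPa: Δp = 220 hPa = 22000 Pa, q̄ = 0.0118 kg/kg → 0.0118 × 22000 / 9.8 = 26.49 mm
Layer 690–470 hPa: Δp = 220 hPa = 22000 Pa, q̄ = 0.00405 kg/kg → 0.00405 × 22000 / 9.8 = 9.09 mm
Layer 470–300 hPa: Δp = 170 hPa = 17000 Pa, q̄ = 0.00196 kg/kg → 0.00196 × 17000 / 9.8 = 3.40 mm
PW = 22.11 + 26.49 + 9.09 + 3.40 = 61.09 ≈ 61.1 mm.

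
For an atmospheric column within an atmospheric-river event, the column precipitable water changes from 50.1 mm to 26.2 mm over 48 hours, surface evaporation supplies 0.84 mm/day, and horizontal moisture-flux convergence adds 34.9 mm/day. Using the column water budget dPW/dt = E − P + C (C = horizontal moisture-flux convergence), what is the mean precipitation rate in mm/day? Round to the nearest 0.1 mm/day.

P ≈ 47.7 mm/day

dPW/dt = (26.2 − 50.1) mm / (48/24 day) = -11.950 mm/day.
P = E + C − dPW/dt = 0.84 + (34.9) − (-11.950) = 47.7 mm/day.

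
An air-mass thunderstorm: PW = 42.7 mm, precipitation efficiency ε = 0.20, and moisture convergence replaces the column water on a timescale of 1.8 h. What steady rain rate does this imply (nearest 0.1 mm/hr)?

R ≈ 4.7 mm/hr

Each overturning extracts ε × PW = 0.20 × 42.7 = 8.54 mm.
Rate = ε·PW / τ = 8.54 / 1.8 h = 4.7 mm/hr.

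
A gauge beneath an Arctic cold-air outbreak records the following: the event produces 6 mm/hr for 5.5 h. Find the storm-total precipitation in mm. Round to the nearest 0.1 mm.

Total = Σ Rᵢ Δtᵢ = 6 × 5.5
      = 33 = 33.0 mm.

total ≈ 33.0 mm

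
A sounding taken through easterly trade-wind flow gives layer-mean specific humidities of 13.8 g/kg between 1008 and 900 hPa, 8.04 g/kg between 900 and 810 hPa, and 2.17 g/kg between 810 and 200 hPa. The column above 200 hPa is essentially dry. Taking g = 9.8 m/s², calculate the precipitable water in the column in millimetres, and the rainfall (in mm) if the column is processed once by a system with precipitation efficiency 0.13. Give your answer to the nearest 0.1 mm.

PW ≈ 36.1 mm; rainfall ≈ 4.7 mm

Precipitable water is the column-integrated vapour mass per unit area: PW = (1/g) Σ q̄ Δp, with q in kg/kg and Δp in Pa (1 kg/m² of water = 1 mm).
Layer 1008–900 hPa: Δp = 108 hPa = 10800 Pa, q̄ = 0.0138 kg/kg → 0.0138 × 10800 / 9.8 = 15.21 mm
Layer 900–810 hPa: Δp = 90 hPa = 9000 Pa, q̄ = 0.00804 kg/kg → 0.00804 × 9000 / 9.8 = 7.38 mm
Layer 810–200 hPa: Δp = 610 hPa = 61000 Pa, q̄ = 0.00217 kg/kg → 0.00217 × 61000 / 9.8 = 13.51 mm
PW = 15.21 + 7.38 + 13.51 = 36.10 ≈ 36.1 mm.
Rainfall = ε × PW = 0.13 × 36.1 = 4.7 mm.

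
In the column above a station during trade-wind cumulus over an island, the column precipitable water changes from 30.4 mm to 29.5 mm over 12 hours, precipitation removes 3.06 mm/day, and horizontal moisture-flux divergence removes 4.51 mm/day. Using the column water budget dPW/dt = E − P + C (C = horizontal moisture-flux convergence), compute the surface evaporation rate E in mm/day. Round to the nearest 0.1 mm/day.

dPW/dt = (29.5 − 30.4) mm / (12/24 day) = -1.800 mm/day.
E = dPW/dt + P − C = (-1.800) + 3.06 − (-4.51) = 5.8 mm/day.

E ≈ 5.8 mm/day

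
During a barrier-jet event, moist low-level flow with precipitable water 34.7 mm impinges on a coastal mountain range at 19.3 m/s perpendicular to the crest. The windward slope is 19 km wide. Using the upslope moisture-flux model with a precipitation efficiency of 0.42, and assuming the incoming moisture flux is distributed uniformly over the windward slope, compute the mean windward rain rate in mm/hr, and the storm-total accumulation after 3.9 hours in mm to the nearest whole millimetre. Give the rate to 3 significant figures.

Incoming column moisture flux per unit ridge length: F = V × PW = 19.3 × 34.7 = 669.71 mm·m/s.
Spread over the 19 km slope with efficiency ε = 0.42: R = ε·F/W = 0.42 × 669.71 / 19000 m = 1.480e-02 mm/s.
R = 1.480e-02 × 3600 = 53.3 mm/hr.
Over 3.9 h: total = 53.3 × 3.9 = 207.87 ≈ 208 mm.

R ≈ 53.3 mm/hr; total ≈ 208 mm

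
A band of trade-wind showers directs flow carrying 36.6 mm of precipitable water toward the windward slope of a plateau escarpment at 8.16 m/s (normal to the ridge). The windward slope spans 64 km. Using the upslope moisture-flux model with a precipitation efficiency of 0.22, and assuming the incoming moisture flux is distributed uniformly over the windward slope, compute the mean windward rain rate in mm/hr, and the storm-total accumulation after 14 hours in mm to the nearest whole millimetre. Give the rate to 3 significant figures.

Incoming column moisture flux per unit ridge length: F = V × PW = 8.16 × 36.6 = 298.656 mm·m/s.
Spread over the 64 km slope with efficiency ε = 0.22: R = ε·F/W = 0.22 × 298.656 / 64000 m = 1.027e-03 mm/s.
R = 1.027e-03 × 3600 = 3.70 mm/hr.
Over 14 h: total = 3.70 × 14 = 51.8 ≈ 52 mm.

R ≈ 3.70 mm/hr; total ≈ 52 mm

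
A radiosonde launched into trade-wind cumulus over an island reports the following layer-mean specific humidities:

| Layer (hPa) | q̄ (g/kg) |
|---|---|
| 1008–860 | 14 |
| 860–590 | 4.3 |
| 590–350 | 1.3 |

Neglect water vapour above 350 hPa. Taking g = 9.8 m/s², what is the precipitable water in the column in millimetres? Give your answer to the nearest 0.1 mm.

PW ≈ 36.2 mm

Precipitable water is the column-integrated vapour mass per unit area: PW = (1/g) Σ q̄ Δp, with q in kg/kg and Δp in Pa (1 kg/m² of water = 1 mm).
Layer 1008–860 hPa: Δp = 148 hPa = 14800 Pa, q̄ = 0.014 kg/kg → 0.014 × 14800 / 9.8 = 21.14 mm
Layer 860–590 hPa: Δp = 270 hPa = 27000 Pa, q̄ = 0.0043 kg/kg → 0.0043 × 27000 / 9.8 = 11.85 mm
Layer 590–350 hPa: Δp = 240 hPa = 24000 Pa, q̄ = 0.0013 kg/kg → 0.0013 × 24000 / 9.8 = 3.18 mm
PW = 21.14 + 11.85 + 3.18 = 36.17 ≈ 36.2 mm.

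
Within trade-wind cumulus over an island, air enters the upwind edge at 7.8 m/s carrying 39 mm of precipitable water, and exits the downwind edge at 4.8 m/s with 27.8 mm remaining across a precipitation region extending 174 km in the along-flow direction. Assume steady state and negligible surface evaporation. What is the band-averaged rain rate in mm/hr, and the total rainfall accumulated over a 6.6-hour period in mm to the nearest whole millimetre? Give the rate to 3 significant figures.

Column moisture flux per unit crosswind length is F = V × PW.
Inflow: F_in = 7.8 × 39 = 304.2 mm·m/s
Outflow: F_out = 4.8 × 27.8 = 133.44 mm·m/s
Steady-state rate R = (F_in − F_out)/L = (304.2 − 133.44) / 174000 m = 9.814e-04 mm/s.
R = 9.814e-04 × 3600 = 3.53 mm/hr.
Over 6.6 h: total = 3.53 × 6.6 = 23.298 ≈ 23 mm.

R ≈ 3.53 mm/hr; total ≈ 23 mm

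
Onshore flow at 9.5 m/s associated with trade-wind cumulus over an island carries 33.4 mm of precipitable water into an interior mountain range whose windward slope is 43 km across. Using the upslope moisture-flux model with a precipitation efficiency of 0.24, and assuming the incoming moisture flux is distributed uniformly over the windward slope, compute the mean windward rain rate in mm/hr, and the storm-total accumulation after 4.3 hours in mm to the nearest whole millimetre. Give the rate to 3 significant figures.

R ≈ 6.38 mm/hr; total ≈ 27 mm

Incoming column moisture flux per unit ridge length: F = V × PW = 9.5 × 33.4 = 317.3 mm·m/s.
Spread over the 43 km slope with efficiency ε = 0.24: R = ε·F/W = 0.24 × 317.3 / 43000 m = 1.771e-03 mm/s.
R = 1.771e-03 × 3600 = 6.38 mm/hr.
Over 4.3 h: total = 6.38 × 4.3 = 27.434 ≈ 27 mm.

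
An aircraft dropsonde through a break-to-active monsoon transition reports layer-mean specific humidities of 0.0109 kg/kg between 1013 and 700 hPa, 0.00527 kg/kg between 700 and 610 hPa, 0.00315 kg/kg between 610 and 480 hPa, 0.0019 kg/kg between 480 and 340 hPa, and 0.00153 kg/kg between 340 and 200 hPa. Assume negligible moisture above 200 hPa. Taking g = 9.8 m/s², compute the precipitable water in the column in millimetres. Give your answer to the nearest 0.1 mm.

Precipitable water is the column-integrated vapour mass per unit area: PW = (1/g) Σ q̄ Δp, with q in kg/kg and Δp in Pa (1 kg/m² of water = 1 mm).
Layer 1013–700 hPa: Δp = 313 hPa = 31300 Pa, q̄ = 0.0109 kg/kg → 0.0109 × 31300 / 9.8 = 34.81 mm
Layer 700–610 hPa: Δp = 90 hPa = 9000 Pa, q̄ = 0.00527 kg/kg → 0.00527 × 9000 / 9.8 = 4.84 mm
Layer 610–480 hPa: Δp = 130 hPa = 13000 Pa, q̄ = 0.00315 kg/kg → 0.00315 × 13000 / 9.8 = 4.18 mm
Layer 480–340 hPa: Δp = 140 hPa = 14000 Pa, q̄ = 0.0019 kg/kg → 0.0019 × 14000 / 9.8 = 2.71 mm
Layer 340–200 hPa: Δp = 140 hPa = 14000 Pa, q̄ = 0.00153 kg/kg → 0.00153 × 14000 / 9.8 = 2.19 mm
PW = 34.81 + 4.84 + 4.18 + 2.71 + 2.19 = 48.73 ≈ 48.7 mm.

PW ≈ 48.7 mm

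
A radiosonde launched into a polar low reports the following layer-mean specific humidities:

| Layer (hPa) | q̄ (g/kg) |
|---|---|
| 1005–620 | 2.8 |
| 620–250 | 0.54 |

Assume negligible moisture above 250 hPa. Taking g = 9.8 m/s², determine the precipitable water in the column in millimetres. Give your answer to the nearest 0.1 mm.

PW ≈ 13.0 mm

Precipitable water is the column-integrated vapour mass per unit area: PW = (1/g) Σ q̄ Δp, with q in kg/kg and Δp in Pa (1 kg/m² of water = 1 mm).
Layer 1005–620 hPa: Δp = 385 hPa = 38500 Pa, q̄ = 0.0028 kg/kg → 0.0028 × 38500 / 9.8 = 11.00 mm
Layer 620–250 hPa: Δp = 370 hPa = 37000 Pa, q̄ = 0.00054 kg/kg → 0.00054 × 37000 / 9.8 = 2.04 mm
PW = 11.00 + 2.04 = 13.04 ≈ 13.0 mm.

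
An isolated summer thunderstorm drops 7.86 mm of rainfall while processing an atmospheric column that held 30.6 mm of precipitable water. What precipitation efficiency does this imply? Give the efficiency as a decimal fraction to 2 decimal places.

ε ≈ 0.26

ε = rainfall / PW = 7.86 / 30.6 = 0.26.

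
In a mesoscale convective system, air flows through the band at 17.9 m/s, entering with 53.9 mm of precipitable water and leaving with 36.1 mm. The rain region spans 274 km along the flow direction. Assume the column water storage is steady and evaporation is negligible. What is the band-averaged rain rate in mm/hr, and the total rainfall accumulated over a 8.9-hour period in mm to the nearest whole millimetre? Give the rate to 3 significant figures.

R ≈ 4.19 mm/hr; total ≈ 37 mm

Column moisture flux per unit crosswind length is F = V × PW.
Inflow: F_in = 17.9 × 53.9 = 964.81 mm·m/s
Outflow: F_out = 17.9 × 36.1 = 646.19 mm·m/s
Steady-state rate R = (F_in − F_out)/L = (964.81 − 646.19) / 274000 m = 1.163e-03 mm/s.
R = 1.163e-03 × 3600 = 4.19 mm/hr.
Over 8.9 h: total = 4.19 × 8.9 = 37.291 ≈ 37 mm.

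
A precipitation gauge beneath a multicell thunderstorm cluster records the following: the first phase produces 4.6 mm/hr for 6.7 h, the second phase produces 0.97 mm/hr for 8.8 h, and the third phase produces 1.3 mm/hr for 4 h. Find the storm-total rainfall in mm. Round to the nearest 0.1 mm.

Total = Σ Rᵢ Δtᵢ = 4.6 × 6.7 + 0.97 × 8.8 + 1.3 × 4
      = 30.82 + 8.536 + 5.2 = 44.6 mm.

total ≈ 44.6 mm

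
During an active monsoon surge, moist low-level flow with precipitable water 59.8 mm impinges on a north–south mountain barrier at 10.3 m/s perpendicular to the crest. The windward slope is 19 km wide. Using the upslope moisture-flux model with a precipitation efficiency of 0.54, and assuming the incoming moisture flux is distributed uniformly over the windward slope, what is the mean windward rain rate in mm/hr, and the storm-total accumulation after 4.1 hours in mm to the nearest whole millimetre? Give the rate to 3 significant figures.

Incoming column moisture flux per unit ridge length: F = V × PW = 10.3 × 59.8 = 615.94 mm·m/s.
Spread over the 19 km slope with efficiency ε = 0.54: R = ε·F/W = 0.54 × 615.94 / 19000 m = 1.751e-02 mm/s.
R = 1.751e-02 × 3600 = 63.0 mm/hr.
Over 4.1 h: total = 63.0 × 4.1 = 258.3 ≈ 258 mm.

R ≈ 63.0 mm/hr; total ≈ 258 mm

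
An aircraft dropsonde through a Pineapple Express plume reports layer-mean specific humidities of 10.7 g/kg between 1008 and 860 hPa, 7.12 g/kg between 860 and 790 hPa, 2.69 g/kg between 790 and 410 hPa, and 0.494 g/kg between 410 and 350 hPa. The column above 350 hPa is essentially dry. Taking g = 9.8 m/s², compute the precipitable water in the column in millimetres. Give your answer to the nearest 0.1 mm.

Precipitable water is the column-integrated vapour mass per unit area: PW = (1/g) Σ q̄ Δp, with q in kg/kg and Δp in Pa (1 kg/m² of water = 1 mm).
Layer 1008–860 hPa: Δp = 148 hPa = 14800 Pa, q̄ = 0.0107 kg/kg → 0.0107 × 14800 / 9.8 = 16.16 mm
Layer 860–790 hPa: Δp = 70 hPa = 7000 Pa, q̄ = 0.00712 kg/kg → 0.00712 × 7000 / 9.8 = 5.09 mm
Layer 790–410 hPa: Δp = 380 hPa = 38000 Pa, q̄ = 0.00269 kg/kg → 0.00269 × 38000 / 9.8 = 10.43 mm
Layer 410–350 hPa: Δp = 60 hPa = 6000 Pa, q̄ = 0.000494 kg/kg → 0.000494 × 6000 / 9.8 = 0.30 mm
PW = 16.16 + 5.09 + 10.43 + 0.30 = 31.98 ≈ 32.0 mm.

PW ≈ 32.0 mm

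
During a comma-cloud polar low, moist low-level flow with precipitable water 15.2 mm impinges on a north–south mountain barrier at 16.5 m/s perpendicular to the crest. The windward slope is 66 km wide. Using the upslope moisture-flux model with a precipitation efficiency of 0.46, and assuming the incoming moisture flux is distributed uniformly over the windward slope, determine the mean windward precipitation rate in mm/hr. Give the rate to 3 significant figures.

R ≈ 6.29 mm/hr

Incoming column moisture flux per unit ridge length: F = V × PW = 16.5 × 15.2 = 250.8 mm·m/s.
Spread over the 66 km slope with efficiency ε = 0.46: R = ε·F/W = 0.46 × 250.8 / 66000 m = 1.748e-03 mm/s.
R = 1.748e-03 × 3600 = 6.29 mm/hr.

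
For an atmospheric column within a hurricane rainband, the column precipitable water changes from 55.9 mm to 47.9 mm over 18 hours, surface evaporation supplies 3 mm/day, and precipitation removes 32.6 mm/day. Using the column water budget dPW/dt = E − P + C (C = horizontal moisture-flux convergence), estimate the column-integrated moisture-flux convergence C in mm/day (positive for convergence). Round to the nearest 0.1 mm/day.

dPW/dt = (47.9 − 55.9) mm / (18/24 day) = -10.667 mm/day.
C = dPW/dt − E + P = (-10.667) − 3 + 32.6 = 18.9 mm/day.

C ≈ 18.9 mm/day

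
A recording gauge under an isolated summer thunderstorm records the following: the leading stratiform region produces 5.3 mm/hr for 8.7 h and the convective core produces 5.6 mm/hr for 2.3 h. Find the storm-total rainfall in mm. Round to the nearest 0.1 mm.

Total = Σ Rᵢ Δtᵢ = 5.3 × 8.7 + 5.6 × 2.3
      = 46.11 + 12.88 = 59.0 mm.

total ≈ 59.0 mm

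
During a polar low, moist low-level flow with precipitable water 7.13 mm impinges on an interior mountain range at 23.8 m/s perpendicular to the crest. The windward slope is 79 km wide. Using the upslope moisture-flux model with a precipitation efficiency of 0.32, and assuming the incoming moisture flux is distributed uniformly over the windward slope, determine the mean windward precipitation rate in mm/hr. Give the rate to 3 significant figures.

Incoming column moisture flux per unit ridge length: F = V × PW = 23.8 × 7.13 = 169.694 mm·m/s.
Spread over the 79 km slope with efficiency ε = 0.32: R = ε·F/W = 0.32 × 169.694 / 79000 m = 6.874e-04 mm/s.
R = 6.874e-04 × 3600 = 2.47 mm/hr.

R ≈ 2.47 mm/hr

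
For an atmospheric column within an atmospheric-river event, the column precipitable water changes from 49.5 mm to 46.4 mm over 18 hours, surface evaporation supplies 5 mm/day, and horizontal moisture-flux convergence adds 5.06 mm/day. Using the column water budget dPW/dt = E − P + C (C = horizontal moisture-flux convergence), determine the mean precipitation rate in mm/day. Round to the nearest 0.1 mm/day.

dPW/dt = (46.4 − 49.5) mm / (18/24 day) = -4.133 mm/day.
P = E + C − dPW/dt = 5 + (5.06) − (-4.133) = 14.2 mm/day.

P ≈ 14.2 mm/day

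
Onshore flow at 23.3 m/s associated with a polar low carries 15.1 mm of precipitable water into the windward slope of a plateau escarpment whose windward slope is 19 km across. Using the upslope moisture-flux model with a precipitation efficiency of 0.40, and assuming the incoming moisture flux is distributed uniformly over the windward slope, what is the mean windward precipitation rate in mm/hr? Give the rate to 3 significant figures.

Incoming column moisture flux per unit ridge length: F = V × PW = 23.3 × 15.1 = 351.83 mm·m/s.
Spread over the 19 km slope with efficiency ε = 0.40: R = ε·F/W = 0.40 × 351.83 / 19000 m = 7.407e-03 mm/s.
R = 7.407e-03 × 3600 = 26.7 mm/hr.

R ≈ 26.7 mm/hr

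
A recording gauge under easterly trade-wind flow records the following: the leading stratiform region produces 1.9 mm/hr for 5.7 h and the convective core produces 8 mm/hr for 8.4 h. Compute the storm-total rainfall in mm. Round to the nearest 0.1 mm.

total ≈ 78.0 mm

Total = Σ Rᵢ Δtᵢ = 1.9 × 5.7 + 8 × 8.4
      = 10.83 + 67.2 = 78.0 mm.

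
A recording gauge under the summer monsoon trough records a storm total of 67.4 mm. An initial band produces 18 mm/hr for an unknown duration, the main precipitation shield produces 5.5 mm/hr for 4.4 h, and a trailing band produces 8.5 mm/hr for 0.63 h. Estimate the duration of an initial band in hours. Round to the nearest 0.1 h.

Known phases: 5.5 × 4.4 + 8.5 × 0.63 = 24.2 + 5.355 = 29.555 mm.
Remaining depth = 67.4 − 29.555 = 37.845 mm.
Duration = 37.845 / 18 = 2.1 h.

duration ≈ 2.1 h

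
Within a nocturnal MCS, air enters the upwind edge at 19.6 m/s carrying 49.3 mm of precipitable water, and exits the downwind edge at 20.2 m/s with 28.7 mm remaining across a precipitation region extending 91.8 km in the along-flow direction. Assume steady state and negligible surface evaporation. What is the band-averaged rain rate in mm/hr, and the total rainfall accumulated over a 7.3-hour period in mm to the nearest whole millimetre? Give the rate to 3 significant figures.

Column moisture flux per unit crosswind length is F = V × PW.
Inflow: F_in = 19.6 × 49.3 = 966.28 mm·m/s
Outflow: F_out = 20.2 × 28.7 = 579.74 mm·m/s
Steady-state rate R = (F_in − F_out)/L = (966.28 − 579.74) / 91800 m = 4.211e-03 mm/s.
R = 4.211e-03 × 3600 = 15.2 mm/hr.
Over 7.3 h: total = 15.2 × 7.3 = 110.96 ≈ 111 mm.

R ≈ 15.2 mm/hr; total ≈ 111 mm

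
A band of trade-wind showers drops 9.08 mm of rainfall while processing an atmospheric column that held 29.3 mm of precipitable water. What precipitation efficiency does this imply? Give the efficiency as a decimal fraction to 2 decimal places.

ε ≈ 0.31

ε = rainfall / PW = 9.08 / 29.3 = 0.31.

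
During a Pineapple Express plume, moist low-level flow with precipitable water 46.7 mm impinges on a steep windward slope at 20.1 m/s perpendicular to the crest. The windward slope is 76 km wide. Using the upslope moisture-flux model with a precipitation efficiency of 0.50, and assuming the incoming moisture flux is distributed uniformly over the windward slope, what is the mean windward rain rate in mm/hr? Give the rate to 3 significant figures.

R ≈ 22.2 mm/hr

Incoming column moisture flux per unit ridge length: F = V × PW = 20.1 × 46.7 = 938.67 mm·m/s.
Spread over the 76 km slope with efficiency ε = 0.50: R = ε·F/W = 0.50 × 938.67 / 76000 m = 6.175e-03 mm/s.
R = 6.175e-03 × 3600 = 22.2 mm/hr.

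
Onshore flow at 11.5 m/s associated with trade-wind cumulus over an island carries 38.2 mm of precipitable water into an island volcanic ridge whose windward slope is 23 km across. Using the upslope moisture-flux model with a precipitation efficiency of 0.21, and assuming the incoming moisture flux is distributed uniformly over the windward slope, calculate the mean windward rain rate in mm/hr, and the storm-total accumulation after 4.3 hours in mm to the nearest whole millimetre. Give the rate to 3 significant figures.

Incoming column moisture flux per unit ridge length: F = V × PW = 11.5 × 38.2 = 439.3 mm·m/s.
Spread over the 23 km slope with efficiency ε = 0.21: R = ε·F/W = 0.21 × 439.3 / 23000 m = 4.011e-03 mm/s.
R = 4.011e-03 × 3600 = 14.4 mm/hr.
Over 4.3 h: total = 14.4 × 4.3 = 61.92 ≈ 62 mm.

R ≈ 14.4 mm/hr; total ≈ 62 mm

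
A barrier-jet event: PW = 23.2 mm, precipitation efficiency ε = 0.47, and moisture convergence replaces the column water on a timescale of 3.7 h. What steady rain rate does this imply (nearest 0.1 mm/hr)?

R ≈ 2.9 mm/hr

Each overturning extracts ε × PW = 0.47 × 23.2 = 10.904 mm.
Rate = ε·PW / τ = 10.904 / 3.7 h = 2.9 mm/hr.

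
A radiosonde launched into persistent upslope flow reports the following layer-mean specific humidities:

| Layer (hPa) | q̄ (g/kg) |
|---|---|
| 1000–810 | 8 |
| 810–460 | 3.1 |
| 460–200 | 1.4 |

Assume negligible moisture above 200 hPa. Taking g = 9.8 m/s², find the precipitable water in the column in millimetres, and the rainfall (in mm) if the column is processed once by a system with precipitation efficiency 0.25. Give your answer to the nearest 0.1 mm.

Precipitable water is the column-integrated vapour mass per unit area: PW = (1/g) Σ q̄ Δp, with q in kg/kg and Δp in Pa (1 kg/m² of water = 1 mm).
Layer 1000–810 hPa: Δp = 190 hPa = 19000 Pa, q̄ = 0.008 kg/kg → 0.008 × 19000 / 9.8 = 15.51 mm
Layer 810–460 hPa: Δp = 350 hPa = 35000 Pa, q̄ = 0.0031 kg/kg → 0.0031 × 35000 / 9.8 = 11.07 mm
Layer 460–200 hPa: Δp = 260 hPa = 26000 Pa, q̄ = 0.0014 kg/kg → 0.0014 × 26000 / 9.8 = 3.71 mm
PW = 15.51 + 11.07 + 3.71 = 30.29 ≈ 30.3 mm.
Rainfall = ε × PW = 0.25 × 30.3 = 7.6 mm.

PW ≈ 30.3 mm; rainfall ≈ 7.6 mm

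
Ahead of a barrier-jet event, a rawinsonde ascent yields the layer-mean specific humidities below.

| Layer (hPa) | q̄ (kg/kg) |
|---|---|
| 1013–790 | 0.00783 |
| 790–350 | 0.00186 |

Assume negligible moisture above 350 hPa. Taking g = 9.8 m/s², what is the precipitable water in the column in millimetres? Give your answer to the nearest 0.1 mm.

Precipitable water is the column-integrated vapour mass per unit area: PW = (1/g) Σ q̄ Δp, with q in kg/kg and Δp in Pa (1 kg/m² of water = 1 mm).
Layer 1013–790 hPa: Δp = 223 hPa = 22300 Pa, q̄ = 0.00783 kg/kg → 0.00783 × 22300 / 9.8 = 17.82 mm
Layer 790–350 hPa: Δp = 440 hPa = 44000 Pa, q̄ = 0.00186 kg/kg → 0.00186 × 44000 / 9.8 = 8.35 mm
PW = 17.82 + 8.35 = 26.17 ≈ 26.2 mm.

PW ≈ 26.2 mm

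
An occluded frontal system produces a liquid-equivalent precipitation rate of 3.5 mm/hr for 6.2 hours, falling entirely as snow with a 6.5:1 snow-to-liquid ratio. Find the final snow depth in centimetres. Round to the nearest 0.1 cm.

snow depth ≈ 14.1 cm

Liquid-equivalent depth = 3.5 × 6.2 = 21.7 mm.
Snow depth = 21.7 mm × 6.5 = 141.05 mm = 14.1 cm.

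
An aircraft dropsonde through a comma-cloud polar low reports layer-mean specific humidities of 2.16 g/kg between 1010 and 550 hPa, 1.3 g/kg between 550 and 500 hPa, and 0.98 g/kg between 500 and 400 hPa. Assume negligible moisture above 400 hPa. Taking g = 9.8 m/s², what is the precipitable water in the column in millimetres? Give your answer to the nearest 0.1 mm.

Precipitable water is the column-integrated vapour mass per unit area: PW = (1/g) Σ q̄ Δp, with q in kg/kg and Δp in Pa (1 kg/m² of water = 1 mm).
Layer 1010–550 hPa: Δp = 460 hPa = 46000 Pa, q̄ = 0.00216 kg/kg → 0.00216 × 46000 / 9.8 = 10.14 mm
Layer 550–500 hPa: Δp = 50 hPa = 5000 Pa, q̄ = 0.0013 kg/kg → 0.0013 × 5000 / 9.8 = 0.66 mm
Layer 500–400 hPa: Δp = 100 hPa = 10000 Pa, q̄ = 0.00098 kg/kg → 0.00098 × 10000 / 9.8 = 1.00 mm
PW = 10.14 + 0.66 + 1.00 = 11.80 ≈ 11.8 mm.

PW ≈ 11.8 mm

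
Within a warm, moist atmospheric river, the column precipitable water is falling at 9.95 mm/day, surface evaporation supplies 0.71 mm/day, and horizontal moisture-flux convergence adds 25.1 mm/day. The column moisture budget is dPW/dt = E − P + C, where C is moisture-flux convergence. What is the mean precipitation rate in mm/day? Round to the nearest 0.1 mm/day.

P ≈ 35.8 mm/day

dPW/dt = -9.95 mm/day.
P = E + C − dPW/dt = 0.71 + (25.1) − (-9.95) = 35.8 mm/day.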